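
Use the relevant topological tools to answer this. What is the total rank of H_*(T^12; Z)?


b_k(T^12) = C(12,k), so the sum over k is sum_k C(12,k) = 2^12.
Total = 2^12 = 4096

4096


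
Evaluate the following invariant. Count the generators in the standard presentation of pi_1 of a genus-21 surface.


Standard presentation: pi_1(Sigma_g) = <a_1,b_1,...,a_g,b_g | [a_1,b_1]...[a_g,b_g] = 1>.
Number of generators = 2g = 2*21 = 42

42


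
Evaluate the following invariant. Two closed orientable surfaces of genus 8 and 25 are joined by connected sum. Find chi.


chi(Sigma_8) = 2 - 2*8 = -14
chi(Sigma_25) = 2 - 2*25 = -48
For surfaces: chi(A#B) = chi(A) + chi(B) - 2.
chi = -14 + -48 - 2 = -64

-64


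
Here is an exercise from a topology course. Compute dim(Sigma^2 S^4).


Each suspension raises dimension by 1: Sigma S^n = S^{n+1}.
Sigma^2 S^4 = S^{4+2} = S^6

6


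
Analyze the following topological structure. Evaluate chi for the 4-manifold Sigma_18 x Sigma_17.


chi(Sigma_18) = 2 - 2*18 = -34
chi(Sigma_17) = 2 - 2*17 = -32
chi(product) = (-34) * (-32) = 1088

1088


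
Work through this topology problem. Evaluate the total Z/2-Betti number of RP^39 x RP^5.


dim H^*(RP^n; Z/2) = n+1 (one Z/2 in each degree 0..n).
Total Betti number is multiplicative.
Total = (39+1) * (5+1) = 40 * 6 = 240

240


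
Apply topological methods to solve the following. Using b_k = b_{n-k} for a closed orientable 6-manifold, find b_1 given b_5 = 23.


Poincare duality for closed orientable n-manifolds: b_k = b_{n-k}.
Here n = 6, so b_1 = b_5 = 23

23


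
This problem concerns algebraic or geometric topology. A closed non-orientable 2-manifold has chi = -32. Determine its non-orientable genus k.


chi = 2 - k for closed non-orientable surfaces with k crosscaps.
-32 = 2 - k
k = 2 - (-32) = 34

34


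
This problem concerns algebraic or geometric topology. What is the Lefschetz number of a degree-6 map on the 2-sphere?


On S^2: L(f) = tr(f_0*) + (-1)^2 tr(f_2*) = 1 + (-1)^2 * deg(f).
L(f) = 1 + (-1)^2 * 6 = 1 + 6 = 7

7


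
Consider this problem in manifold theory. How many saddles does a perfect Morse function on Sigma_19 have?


A perfect Morse function has m_k = b_k.
For Sigma_19: b_0=1, b_1=2g=38, b_2=1.
Saddles m_1 = 2g = 38

38


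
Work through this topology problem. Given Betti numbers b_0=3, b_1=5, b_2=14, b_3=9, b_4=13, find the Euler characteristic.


chi = sum_k (-1)^k b_k.
= (3) + (-5) + (14) + (-9) + (13)
= 16

16


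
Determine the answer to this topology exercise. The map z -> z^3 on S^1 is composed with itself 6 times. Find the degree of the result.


deg(f) = 3. Degree is multiplicative: deg(f^6) = (deg f)^6.
deg(f^6) = (3)^6 = 729

729


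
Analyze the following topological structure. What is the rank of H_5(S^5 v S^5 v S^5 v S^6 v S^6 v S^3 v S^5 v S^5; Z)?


For a wedge of spheres, H_k (k>0) is free on one generator per sphere of dimension k.
Spheres of dimension 5: count = 5.
b_5 = 5

5


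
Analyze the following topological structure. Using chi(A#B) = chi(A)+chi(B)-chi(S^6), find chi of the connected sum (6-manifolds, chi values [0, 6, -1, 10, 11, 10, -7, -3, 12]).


For n-manifolds: chi(A#B) = chi(A) + chi(B) - chi(S^6).
chi(S^6) = 1 + (-1)^6 = 2.
chi(#) = (sum chi_i) - (9-1)*chi(S^6) = 38 - 8*2 = 22

22


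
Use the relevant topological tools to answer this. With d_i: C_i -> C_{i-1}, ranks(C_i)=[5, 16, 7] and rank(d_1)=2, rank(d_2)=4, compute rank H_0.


rank H_k = rank(ker d_k) - rank(im d_{k+1}).
rank(ker d_0) = rank(C_0) - rank(d_0) = 5 - 0 = 5.
rank(im d_{0+1}) = 2.
rank H_0 = 5 - 2 = 3

3


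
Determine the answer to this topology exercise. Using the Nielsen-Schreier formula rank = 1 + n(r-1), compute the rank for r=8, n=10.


Nielsen-Schreier: an index-n subgroup of F_r is free of rank 1 + n(r-1).
Equivalently: chi(cover) = n*chi(base); chi(vee_r S^1) = 1 - 8 = -7.
chi(E) = 10*(-7) = -70; rank = 1 - chi(E) = 1 - (-70) = 71.
rank = 1 + 10*(8-1) = 1 + 70 = 71

71


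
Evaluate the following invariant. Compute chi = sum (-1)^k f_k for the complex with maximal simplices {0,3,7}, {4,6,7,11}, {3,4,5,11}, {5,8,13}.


Enumerate all faces; f-vector: f_0=9, f_1=17, f_2=10, f_3=2.
chi = sum (-1)^k f_k = 0

0


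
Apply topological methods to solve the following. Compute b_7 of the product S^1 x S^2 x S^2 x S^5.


Each S^d has Poincare polynomial 1 + t^d.
The product S^1 x S^2 x S^2 x S^5 has Poincare polynomial prod(1+t^d_i).
Expanding: b_0=1, b_1=1, b_2=2, b_3=2, b_4=1, b_5=2, b_6=1, b_7=2, b_8=2, b_9=1, b_10=1.
b_7 = 2

2


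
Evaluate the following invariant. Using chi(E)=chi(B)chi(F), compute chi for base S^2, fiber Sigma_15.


chi(S^2) = 2 (n even), chi(Sigma_15) = 2 - 2*15 = -28.
chi(E) = 2 * (-28) = -56

-56


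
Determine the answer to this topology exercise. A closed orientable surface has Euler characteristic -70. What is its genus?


chi = 2 - 2g for closed orientable surfaces.
-70 = 2 - 2g
2g = 2 - (-70) = 72
g = 36

36


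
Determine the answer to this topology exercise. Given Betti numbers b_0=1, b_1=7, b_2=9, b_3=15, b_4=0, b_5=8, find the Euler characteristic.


chi = sum_k (-1)^k b_k.
= (1) + (-7) + (9) + (-15) + (0) + (-8)
= -20

-20


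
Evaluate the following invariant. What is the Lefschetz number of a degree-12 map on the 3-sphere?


On S^3: L(f) = tr(f_0*) + (-1)^3 tr(f_3*) = 1 + (-1)^3 * deg(f).
L(f) = 1 + (-1)^3 * 12 = 1 + -12 = -11

-11


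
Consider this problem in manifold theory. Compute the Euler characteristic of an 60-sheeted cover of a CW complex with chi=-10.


For a finite covering: chi(E) = (number of sheets) * chi(B).
chi(E) = 60 * (-10) = -600

-600


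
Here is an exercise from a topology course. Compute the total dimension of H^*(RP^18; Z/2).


H^k(RP^18; Z/2) = Z/2 for each 0 <= k <= 18.
Total dimension = 18 + 1 = 19

19


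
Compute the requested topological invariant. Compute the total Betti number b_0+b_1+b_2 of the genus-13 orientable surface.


For Sigma_13: b_0 = 1, b_1 = 2g = 26, b_2 = 1.
Total = 1 + 26 + 1 = 28

28


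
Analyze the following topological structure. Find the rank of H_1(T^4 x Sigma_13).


pi_1(A x B) = pi_1(A) x pi_1(B); rank of abelianization = b_1.
b_1(T^4) = 4, b_1(Sigma_13) = 2*13 = 26.
b_1(product) = 4 + 26 = 30

30


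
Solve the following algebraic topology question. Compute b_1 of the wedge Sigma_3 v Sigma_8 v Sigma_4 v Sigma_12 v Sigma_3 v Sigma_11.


For a wedge X v Y: reduced H_k(X v Y) = H_k(X) + H_k(Y).
Each Sigma_g contributes b_1 = 2g.
b_1 = 6 + 16 + 8 + 24 + 6 + 22 = 82

82


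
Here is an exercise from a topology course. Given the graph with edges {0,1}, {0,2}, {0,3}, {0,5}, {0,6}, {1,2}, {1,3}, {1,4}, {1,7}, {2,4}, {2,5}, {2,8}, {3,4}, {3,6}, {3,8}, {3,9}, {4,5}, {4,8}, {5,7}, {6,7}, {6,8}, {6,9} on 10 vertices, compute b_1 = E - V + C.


b_1 = E - V + (number of components).
E = 22, V = 10, components = 1.
b_1 = 22 - 10 + 1 = 13

13


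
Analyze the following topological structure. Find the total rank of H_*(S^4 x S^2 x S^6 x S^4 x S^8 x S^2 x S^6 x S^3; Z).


Total Betti number is multiplicative under products.
Each S^d (d>=1) has total Betti number 2.
There are 8 sphere factors.
Total = 2^8 = 256

256


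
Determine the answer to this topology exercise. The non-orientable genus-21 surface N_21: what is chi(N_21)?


For a non-orientable closed surface with k crosscaps: chi = 2 - k.
Here k = 21.
chi = 2 - 21 = -19

-19


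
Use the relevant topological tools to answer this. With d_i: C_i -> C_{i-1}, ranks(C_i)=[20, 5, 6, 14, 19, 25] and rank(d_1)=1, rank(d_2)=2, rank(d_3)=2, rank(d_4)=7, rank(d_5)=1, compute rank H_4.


rank H_k = rank(ker d_k) - rank(im d_{k+1}).
rank(ker d_4) = rank(C_4) - rank(d_4) = 19 - 7 = 12.
rank(im d_{4+1}) = 1.
rank H_4 = 12 - 1 = 11

11


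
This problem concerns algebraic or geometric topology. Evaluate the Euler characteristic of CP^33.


CP^33 has one cell in each even dimension 0, 2, ..., 2*33 (33+1 cells total).
All cells are even-dimensional, so chi = number of cells.
chi = 33 + 1 = 34

34


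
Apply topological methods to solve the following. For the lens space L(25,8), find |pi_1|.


pi_1(L(p,q)) = Z/pZ for any q coprime to p.
|pi_1(L(25,8))| = 25

25


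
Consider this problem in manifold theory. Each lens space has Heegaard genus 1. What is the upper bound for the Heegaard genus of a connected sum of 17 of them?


Heegaard genus satisfies g(A#B) <= g(A) + g(B).
Each lens space has g = 1.
Upper bound: 17 * 1 = 17

17


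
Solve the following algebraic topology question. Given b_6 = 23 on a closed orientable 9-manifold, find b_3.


Poincare duality for closed orientable n-manifolds: b_k = b_{n-k}.
Here n = 9, so b_3 = b_6 = 23

23


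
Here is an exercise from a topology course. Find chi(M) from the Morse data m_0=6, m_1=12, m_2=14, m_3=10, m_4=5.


Morse theory: chi(M) = sum_k (-1)^k m_k where m_k = #(index-k critical points).
= (6) + (-12) + (14) + (-10) + (5) = 3

3


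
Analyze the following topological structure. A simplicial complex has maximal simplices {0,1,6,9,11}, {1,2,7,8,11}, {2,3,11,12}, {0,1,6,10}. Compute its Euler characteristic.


Enumerate all faces; f-vector: f_0=11, f_1=27, f_2=27, f_3=12, f_4=2.
chi = sum (-1)^k f_k = 1

1


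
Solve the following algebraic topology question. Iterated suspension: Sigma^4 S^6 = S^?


Each suspension raises dimension by 1: Sigma S^n = S^{n+1}.
Sigma^4 S^6 = S^{6+4} = S^10

10


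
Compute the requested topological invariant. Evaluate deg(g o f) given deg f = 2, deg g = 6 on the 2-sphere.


Degree is multiplicative under composition: deg(g o f) = deg(g) * deg(f).
= 6 * 2 = 12

12


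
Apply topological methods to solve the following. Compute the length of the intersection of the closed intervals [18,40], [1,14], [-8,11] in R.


Intersection = [max(a_i), min(b_i)] = [18, 11].
Since 18 > 11, the intersection is empty.
Length = 0

0


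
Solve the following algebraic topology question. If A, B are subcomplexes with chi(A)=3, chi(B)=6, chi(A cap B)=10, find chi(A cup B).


chi(A cup B) = chi(A) + chi(B) - chi(A cap B)
= 3 + (6) - (10)
= -1

-1


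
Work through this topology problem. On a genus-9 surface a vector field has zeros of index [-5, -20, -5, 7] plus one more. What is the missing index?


Poincare-Hopf: sum of indices = chi(M).
chi(Sigma_9) = 2 - 2*9 = -16.
Sum of known indices = -23.
x = chi - (sum known) = -16 - (-23) = 7

7


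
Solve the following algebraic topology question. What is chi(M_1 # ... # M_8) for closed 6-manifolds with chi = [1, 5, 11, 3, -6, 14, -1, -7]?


For n-manifolds: chi(A#B) = chi(A) + chi(B) - chi(S^6).
chi(S^6) = 1 + (-1)^6 = 2.
chi(#) = (sum chi_i) - (8-1)*chi(S^6) = 20 - 7*2 = 6

6


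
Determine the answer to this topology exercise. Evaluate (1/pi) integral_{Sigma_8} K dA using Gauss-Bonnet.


Gauss-Bonnet: integral K dA = 2*pi*chi(M).
chi(Sigma_8) = 2 - 2*8 = -14.
(integral K dA)/pi = 2*chi = 2*(-14) = -28

-28


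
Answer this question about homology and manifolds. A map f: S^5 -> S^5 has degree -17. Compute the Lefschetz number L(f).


On S^5: L(f) = tr(f_0*) + (-1)^5 tr(f_5*) = 1 + (-1)^5 * deg(f).
L(f) = 1 + (-1)^5 * -17 = 1 + 17 = 18

18


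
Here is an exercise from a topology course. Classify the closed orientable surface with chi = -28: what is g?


chi = 2 - 2g for closed orientable surfaces.
-28 = 2 - 2g
2g = 2 - (-28) = 30
g = 15

15


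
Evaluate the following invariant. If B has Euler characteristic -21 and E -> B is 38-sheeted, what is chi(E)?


For a finite covering: chi(E) = (number of sheets) * chi(B).
chi(E) = 38 * (-21) = -798

-798


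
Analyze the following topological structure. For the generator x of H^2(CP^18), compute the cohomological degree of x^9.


|x| = 2 in H^*(CP^n).
|x^9| = 9 * |x| = 9 * 2 = 18

18


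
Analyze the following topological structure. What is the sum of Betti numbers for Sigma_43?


For Sigma_43: b_0 = 1, b_1 = 2g = 86, b_2 = 1.
Total = 1 + 86 + 1 = 88

88


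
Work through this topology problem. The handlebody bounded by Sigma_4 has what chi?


A genus-g handlebody deformation retracts to a wedge of g circles.
chi(vee_g S^1) = 1 - g.
chi(H_4) = 1 - 4 = -3

-3


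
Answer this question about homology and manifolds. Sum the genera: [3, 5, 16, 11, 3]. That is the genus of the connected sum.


Genus is additive under connected sum of orientable surfaces.
g = 3 + 5 + 16 + 11 + 3 = 38

38


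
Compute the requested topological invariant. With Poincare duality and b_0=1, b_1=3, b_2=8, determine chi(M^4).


By Poincare duality b_k = b_{4-k}, so full Betti numbers: b_0=1, b_1=3, b_2=8, b_3=3, b_4=1.
chi = sum (-1)^k b_k = 4

4


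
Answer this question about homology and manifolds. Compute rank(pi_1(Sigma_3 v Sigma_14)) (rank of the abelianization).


For a wedge: H_1(A v B) = H_1(A) + H_1(B).
b_1(Sigma_3) = 6, b_1(Sigma_14) = 28.
b_1 = 6 + 28 = 34

34


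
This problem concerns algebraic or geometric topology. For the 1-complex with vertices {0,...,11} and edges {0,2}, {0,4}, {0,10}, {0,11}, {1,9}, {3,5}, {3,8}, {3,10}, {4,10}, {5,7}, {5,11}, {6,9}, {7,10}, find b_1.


b_1 = E - V + (number of components).
E = 13, V = 12, components = 2.
b_1 = 13 - 12 + 2 = 3

3


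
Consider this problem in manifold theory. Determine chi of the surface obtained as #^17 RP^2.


For a non-orientable closed surface with k crosscaps: chi = 2 - k.
Here k = 17.
chi = 2 - 17 = -15

-15


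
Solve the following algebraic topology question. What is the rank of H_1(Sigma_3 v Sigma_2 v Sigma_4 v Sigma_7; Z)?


For a wedge X v Y: reduced H_k(X v Y) = H_k(X) + H_k(Y).
Each Sigma_g contributes b_1 = 2g.
b_1 = 6 + 4 + 8 + 14 = 32

32


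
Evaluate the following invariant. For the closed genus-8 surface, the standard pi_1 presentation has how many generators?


Standard presentation: pi_1(Sigma_g) = <a_1,b_1,...,a_g,b_g | [a_1,b_1]...[a_g,b_g] = 1>.
Number of generators = 2g = 2*8 = 16

16


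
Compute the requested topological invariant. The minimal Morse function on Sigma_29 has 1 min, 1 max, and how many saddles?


A perfect Morse function has m_k = b_k.
For Sigma_29: b_0=1, b_1=2g=58, b_2=1.
Saddles m_1 = 2g = 58

58


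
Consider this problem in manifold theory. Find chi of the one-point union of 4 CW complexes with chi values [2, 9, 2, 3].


chi(A v B) = chi(A) + chi(B) - 1 (one point identified).
For 4 spaces: chi = (sum chi_i) - (4 - 1).
sum = 16; chi = 16 - 3 = 13

13


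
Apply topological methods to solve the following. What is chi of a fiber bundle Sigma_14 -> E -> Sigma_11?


For a fiber bundle F -> E -> B (with CW structure): chi(E) = chi(B) * chi(F).
chi(Sigma_11) = -20, chi(Sigma_14) = -26.
chi(E) = (-20) * (-26) = 520

520


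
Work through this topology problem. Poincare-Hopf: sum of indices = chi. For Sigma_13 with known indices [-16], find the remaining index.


Poincare-Hopf: sum of indices = chi(M).
chi(Sigma_13) = 2 - 2*13 = -24.
Sum of known indices = -16.
x = chi - (sum known) = -24 - (-16) = -8

-8


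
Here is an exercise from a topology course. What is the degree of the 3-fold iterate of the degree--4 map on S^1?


deg(f) = -4. Degree is multiplicative: deg(f^3) = (deg f)^3.
deg(f^3) = (-4)^3 = -64

-64


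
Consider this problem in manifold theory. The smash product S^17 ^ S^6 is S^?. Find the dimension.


S^m ^ S^n = S^{m+n}.
k = 17 + 6 = 23

23


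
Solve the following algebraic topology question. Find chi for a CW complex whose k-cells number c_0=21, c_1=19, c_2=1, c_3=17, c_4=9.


chi = sum_k (-1)^k c_k.
= (-1)^0*21 + (-1)^1*19 + (-1)^2*1 + (-1)^3*17 + (-1)^4*9
= (21) + (-19) + (1) + (-17) + (9)
= -5

-5


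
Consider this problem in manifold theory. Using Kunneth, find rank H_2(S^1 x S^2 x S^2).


Each S^d has Poincare polynomial 1 + t^d.
The product S^1 x S^2 x S^2 has Poincare polynomial prod(1+t^d_i).
Expanding: b_0=1, b_1=1, b_2=2, b_3=2, b_4=1, b_5=1.
b_2 = 2

2


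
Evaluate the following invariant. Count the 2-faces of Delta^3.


Delta^3 has 3+1 vertices. A 2-face is a choice of 2+1 vertices.
f_2 = C(3+1, 2+1) = C(4,3) = 4

4


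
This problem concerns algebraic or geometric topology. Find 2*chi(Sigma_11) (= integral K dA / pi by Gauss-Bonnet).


Gauss-Bonnet: integral K dA = 2*pi*chi(M).
chi(Sigma_11) = 2 - 2*11 = -20.
(integral K dA)/pi = 2*chi = 2*(-20) = -40

-40


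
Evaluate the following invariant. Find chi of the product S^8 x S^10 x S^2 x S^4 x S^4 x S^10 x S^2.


chi is multiplicative: chi(X x Y) = chi(X) chi(Y).
Each even-dim sphere has chi = 2. There are 7 factors.
chi = 2^7 = 128

128


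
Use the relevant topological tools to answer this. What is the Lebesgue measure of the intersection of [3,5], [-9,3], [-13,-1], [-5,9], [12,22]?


Intersection = [max(a_i), min(b_i)] = [12, -1].
Since 12 > -1, the intersection is empty.
Length = 0

0


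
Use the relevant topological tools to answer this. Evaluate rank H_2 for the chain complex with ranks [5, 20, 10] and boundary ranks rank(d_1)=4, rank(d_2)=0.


rank H_k = rank(ker d_k) - rank(im d_{k+1}).
rank(ker d_2) = rank(C_2) - rank(d_2) = 10 - 0 = 10.
rank(im d_{2+1}) = 0.
rank H_2 = 10 - 0 = 10

10


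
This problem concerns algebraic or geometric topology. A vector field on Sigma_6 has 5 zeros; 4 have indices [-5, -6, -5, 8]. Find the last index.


Poincare-Hopf: sum of indices = chi(M).
chi(Sigma_6) = 2 - 2*6 = -10.
Sum of known indices = -8.
x = chi - (sum known) = -10 - (-8) = -2

-2


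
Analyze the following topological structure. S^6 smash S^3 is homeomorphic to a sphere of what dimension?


S^m ^ S^n = S^{m+n}.
k = 6 + 3 = 9

9


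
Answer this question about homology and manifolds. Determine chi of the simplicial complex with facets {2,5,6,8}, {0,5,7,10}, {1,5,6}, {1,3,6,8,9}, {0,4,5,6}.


Enumerate all faces; f-vector: f_0=11, f_1=26, f_2=23, f_3=8, f_4=1.
chi = sum (-1)^k f_k = 1

1


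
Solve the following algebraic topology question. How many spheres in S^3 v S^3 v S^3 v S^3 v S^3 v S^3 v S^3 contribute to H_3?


For a wedge of spheres, H_k (k>0) is free on one generator per sphere of dimension k.
Spheres of dimension 3: count = 7.
b_3 = 7

7


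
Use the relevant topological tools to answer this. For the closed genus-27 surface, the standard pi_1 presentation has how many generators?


Standard presentation: pi_1(Sigma_g) = <a_1,b_1,...,a_g,b_g | [a_1,b_1]...[a_g,b_g] = 1>.
Number of generators = 2g = 2*27 = 54

54


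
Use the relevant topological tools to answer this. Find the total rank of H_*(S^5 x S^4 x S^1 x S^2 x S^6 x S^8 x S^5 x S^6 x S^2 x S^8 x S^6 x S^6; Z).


Total Betti number is multiplicative under products.
Each S^d (d>=1) has total Betti number 2.
There are 12 sphere factors.
Total = 2^12 = 4096

4096


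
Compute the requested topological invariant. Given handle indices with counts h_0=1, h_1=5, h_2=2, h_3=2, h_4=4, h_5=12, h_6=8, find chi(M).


Handles of index k contribute (-1)^k to chi (same as CW cells).
chi = (1) + (-5) + (2) + (-2) + (4) + (-12) + (8) = -4

-4


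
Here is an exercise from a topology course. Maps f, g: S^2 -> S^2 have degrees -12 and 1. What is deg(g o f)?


Degree is multiplicative under composition: deg(g o f) = deg(g) * deg(f).
= 1 * -12 = -12

-12


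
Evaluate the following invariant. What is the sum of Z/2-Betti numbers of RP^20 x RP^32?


dim H^*(RP^n; Z/2) = n+1 (one Z/2 in each degree 0..n).
Total Betti number is multiplicative.
Total = (20+1) * (32+1) = 21 * 33 = 693

693


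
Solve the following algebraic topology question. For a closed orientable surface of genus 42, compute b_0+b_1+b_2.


For Sigma_42: b_0 = 1, b_1 = 2g = 84, b_2 = 1.
Total = 1 + 84 + 1 = 86

86


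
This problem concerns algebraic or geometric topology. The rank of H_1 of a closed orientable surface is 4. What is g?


For a closed orientable surface: b_1 = 2g.
4 = 2g
g = 4 / 2 = 2

2


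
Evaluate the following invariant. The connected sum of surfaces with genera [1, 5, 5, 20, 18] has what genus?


Genus is additive under connected sum of orientable surfaces.
g = 1 + 5 + 5 + 20 + 18 = 49

49


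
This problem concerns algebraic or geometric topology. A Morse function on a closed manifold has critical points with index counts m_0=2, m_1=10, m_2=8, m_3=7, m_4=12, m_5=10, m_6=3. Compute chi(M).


Morse theory: chi(M) = sum_k (-1)^k m_k where m_k = #(index-k critical points).
= (2) + (-10) + (8) + (-7) + (12) + (-10) + (3) = -2

-2


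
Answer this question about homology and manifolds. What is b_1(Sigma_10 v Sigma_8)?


For a wedge: H_1(A v B) = H_1(A) + H_1(B).
b_1(Sigma_10) = 20, b_1(Sigma_8) = 16.
b_1 = 20 + 16 = 36

36


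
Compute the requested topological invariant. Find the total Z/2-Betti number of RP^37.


H^k(RP^37; Z/2) = Z/2 for each 0 <= k <= 37.
Total dimension = 37 + 1 = 38

38


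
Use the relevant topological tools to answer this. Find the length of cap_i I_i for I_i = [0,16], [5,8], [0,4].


Intersection = [max(a_i), min(b_i)] = [5, 4].
Since 5 > 4, the intersection is empty.
Length = 0

0


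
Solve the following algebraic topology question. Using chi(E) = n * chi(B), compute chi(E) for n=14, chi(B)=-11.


For a finite covering: chi(E) = (number of sheets) * chi(B).
chi(E) = 14 * (-11) = -154

-154


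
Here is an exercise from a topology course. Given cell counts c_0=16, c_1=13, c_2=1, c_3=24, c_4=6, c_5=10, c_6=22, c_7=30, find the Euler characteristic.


chi = sum_k (-1)^k c_k.
= (-1)^0*16 + (-1)^1*13 + (-1)^2*1 + (-1)^3*24 + (-1)^4*6 + (-1)^5*10 + (-1)^6*22 + (-1)^7*30
= (16) + (-13) + (1) + (-24) + (6) + (-10) + (22) + (-30)
= -32

-32


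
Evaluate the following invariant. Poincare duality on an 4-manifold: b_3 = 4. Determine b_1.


Poincare duality for closed orientable n-manifolds: b_k = b_{n-k}.
Here n = 4, so b_1 = b_3 = 4

4


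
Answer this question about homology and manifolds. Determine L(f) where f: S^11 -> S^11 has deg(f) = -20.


On S^11: L(f) = tr(f_0*) + (-1)^11 tr(f_11*) = 1 + (-1)^11 * deg(f).
L(f) = 1 + (-1)^11 * -20 = 1 + 20 = 21

21


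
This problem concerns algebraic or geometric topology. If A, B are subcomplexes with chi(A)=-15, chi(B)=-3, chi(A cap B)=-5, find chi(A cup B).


chi(A cup B) = chi(A) + chi(B) - chi(A cap B)
= -15 + (-3) - (-5)
= -13

-13


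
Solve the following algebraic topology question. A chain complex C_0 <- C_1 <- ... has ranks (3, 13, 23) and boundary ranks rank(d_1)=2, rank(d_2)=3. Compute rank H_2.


rank H_k = rank(ker d_k) - rank(im d_{k+1}).
rank(ker d_2) = rank(C_2) - rank(d_2) = 23 - 3 = 20.
rank(im d_{2+1}) = 0.
rank H_2 = 20 - 0 = 20

20


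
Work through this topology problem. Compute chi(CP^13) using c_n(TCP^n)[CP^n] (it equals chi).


For any closed oriented manifold, <e(TM),[M]> = chi(M).
chi(CP^13) = 13+1 = 14

14


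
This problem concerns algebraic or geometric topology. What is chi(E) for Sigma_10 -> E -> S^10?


chi(S^10) = 2 (n even), chi(Sigma_10) = 2 - 2*10 = -18.
chi(E) = 2 * (-18) = -36

-36


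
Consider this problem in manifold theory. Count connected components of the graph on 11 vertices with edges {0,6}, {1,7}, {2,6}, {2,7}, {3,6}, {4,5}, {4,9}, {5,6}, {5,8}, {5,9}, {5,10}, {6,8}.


Run DFS/union-find over 11 vertices.
V = 11, E = 12.
Number of components = 1

1


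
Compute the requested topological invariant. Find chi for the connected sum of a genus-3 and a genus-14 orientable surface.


chi(Sigma_3) = 2 - 2*3 = -4
chi(Sigma_14) = 2 - 2*14 = -26
For surfaces: chi(A#B) = chi(A) + chi(B) - 2.
chi = -4 + -26 - 2 = -32

-32


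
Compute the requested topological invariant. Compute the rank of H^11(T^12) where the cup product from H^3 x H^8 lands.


Cup product: H^p x H^q -> H^{p+q}; here p+q = 3+8 = 11.
rank H^k(T^n) = C(n,k).
C(12,11) = 12

12


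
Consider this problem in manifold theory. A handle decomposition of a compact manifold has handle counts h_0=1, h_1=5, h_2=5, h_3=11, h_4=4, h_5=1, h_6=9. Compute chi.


Handles of index k contribute (-1)^k to chi (same as CW cells).
chi = (1) + (-5) + (5) + (-11) + (4) + (-1) + (9) = 2

2


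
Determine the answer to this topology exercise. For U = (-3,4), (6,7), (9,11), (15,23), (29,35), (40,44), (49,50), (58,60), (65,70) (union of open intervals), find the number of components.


Sort and merge overlapping open intervals.
Merged: (-3,4), (6,7), (9,11), (15,23), (29,35), (40,44), (49,50), (58,60), (65,70).
Number of components = 9

9


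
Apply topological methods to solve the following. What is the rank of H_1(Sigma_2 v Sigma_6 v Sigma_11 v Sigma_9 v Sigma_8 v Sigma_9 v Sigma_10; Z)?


For a wedge X v Y: reduced H_k(X v Y) = H_k(X) + H_k(Y).
Each Sigma_g contributes b_1 = 2g.
b_1 = 4 + 12 + 22 + 18 + 16 + 18 + 20 = 110

110


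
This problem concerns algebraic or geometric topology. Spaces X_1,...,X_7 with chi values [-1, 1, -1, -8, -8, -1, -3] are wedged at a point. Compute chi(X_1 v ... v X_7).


chi(A v B) = chi(A) + chi(B) - 1 (one point identified).
For 7 spaces: chi = (sum chi_i) - (7 - 1).
sum = -21; chi = -21 - 6 = -27

-27


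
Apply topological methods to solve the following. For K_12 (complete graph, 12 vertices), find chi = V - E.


K_12: V = 12, E = C(12,2) = 66.
chi = V - E = 12 - 66 = -54

-54


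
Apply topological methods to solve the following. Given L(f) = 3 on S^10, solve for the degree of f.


L(f) = 1 + (-1)^10 deg(f) on S^10.
3 = 1 + (-1)^10 * deg(f)
(-1)^10 * deg(f) = 2
deg(f) = 2

2


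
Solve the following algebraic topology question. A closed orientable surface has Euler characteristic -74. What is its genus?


chi = 2 - 2g for closed orientable surfaces.
-74 = 2 - 2g
2g = 2 - (-74) = 76
g = 38

38


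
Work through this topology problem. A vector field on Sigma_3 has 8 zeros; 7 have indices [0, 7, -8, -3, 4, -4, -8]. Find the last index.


Poincare-Hopf: sum of indices = chi(M).
chi(Sigma_3) = 2 - 2*3 = -4.
Sum of known indices = -12.
x = chi - (sum known) = -4 - (-12) = 8

8


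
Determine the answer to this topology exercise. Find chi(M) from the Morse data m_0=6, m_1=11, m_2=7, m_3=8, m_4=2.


Morse theory: chi(M) = sum_k (-1)^k m_k where m_k = #(index-k critical points).
= (6) + (-11) + (7) + (-8) + (2) = -4

-4


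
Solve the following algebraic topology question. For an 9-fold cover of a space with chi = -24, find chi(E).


For a finite covering: chi(E) = (number of sheets) * chi(B).
chi(E) = 9 * (-24) = -216

-216


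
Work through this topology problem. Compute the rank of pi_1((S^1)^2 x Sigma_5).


pi_1(A x B) = pi_1(A) x pi_1(B); rank of abelianization = b_1.
b_1(T^2) = 2, b_1(Sigma_5) = 2*5 = 10.
b_1(product) = 2 + 10 = 12

12


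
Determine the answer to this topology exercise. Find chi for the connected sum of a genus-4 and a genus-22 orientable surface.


chi(Sigma_4) = 2 - 2*4 = -6
chi(Sigma_22) = 2 - 2*22 = -42
For surfaces: chi(A#B) = chi(A) + chi(B) - 2.
chi = -6 + -42 - 2 = -50

-50


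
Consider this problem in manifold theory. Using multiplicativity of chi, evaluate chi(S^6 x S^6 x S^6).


chi is multiplicative: chi(X x Y) = chi(X) chi(Y).
Each even-dim sphere has chi = 2. There are 3 factors.
chi = 2^3 = 8

8


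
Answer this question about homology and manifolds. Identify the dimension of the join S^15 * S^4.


Join of spheres: S^m * S^n = S^{m+n+1}.
dim = 15 + 4 + 1 = 20

20


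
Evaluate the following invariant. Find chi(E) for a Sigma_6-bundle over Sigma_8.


For a fiber bundle F -> E -> B (with CW structure): chi(E) = chi(B) * chi(F).
chi(Sigma_8) = -14, chi(Sigma_6) = -10.
chi(E) = (-14) * (-10) = 140

140


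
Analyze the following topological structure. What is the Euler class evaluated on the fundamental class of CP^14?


For any closed oriented manifold, <e(TM),[M]> = chi(M).
chi(CP^14) = 14+1 = 15

15


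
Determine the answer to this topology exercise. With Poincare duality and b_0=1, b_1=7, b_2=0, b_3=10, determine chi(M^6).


By Poincare duality b_k = b_{6-k}, so full Betti numbers: b_0=1, b_1=7, b_2=0, b_3=10, b_4=0, b_5=7, b_6=1.
chi = sum (-1)^k b_k = -22

-22


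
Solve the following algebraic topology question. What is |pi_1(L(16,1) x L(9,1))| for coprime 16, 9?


pi_1(X x Y) = pi_1(X) x pi_1(Y).
pi_1(L(16,1)) = Z/16, pi_1(L(9,1)) = Z/9.
|Z/16 x Z/9| = 16 * 9 = 144

144


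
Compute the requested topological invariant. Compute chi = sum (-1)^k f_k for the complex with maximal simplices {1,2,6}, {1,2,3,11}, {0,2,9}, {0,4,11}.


Enumerate all faces; f-vector: f_0=8, f_1=14, f_2=7, f_3=1.
chi = sum (-1)^k f_k = 0

0


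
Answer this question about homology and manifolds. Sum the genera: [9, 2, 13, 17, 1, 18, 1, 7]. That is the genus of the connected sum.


Genus is additive under connected sum of orientable surfaces.
g = 9 + 2 + 13 + 17 + 1 + 18 + 1 + 7 = 68

68


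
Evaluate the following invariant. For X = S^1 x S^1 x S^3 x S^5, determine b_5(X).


Each S^d has Poincare polynomial 1 + t^d.
The product S^1 x S^1 x S^3 x S^5 has Poincare polynomial prod(1+t^d_i).
Expanding: b_0=1, b_1=2, b_2=1, b_3=1, b_4=2, b_5=2, b_6=2, b_7=1, b_8=1, b_9=2, b_10=1.
b_5 = 2

2


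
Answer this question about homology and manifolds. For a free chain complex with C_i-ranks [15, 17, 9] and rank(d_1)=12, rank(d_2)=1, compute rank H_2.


rank H_k = rank(ker d_k) - rank(im d_{k+1}).
rank(ker d_2) = rank(C_2) - rank(d_2) = 9 - 1 = 8.
rank(im d_{2+1}) = 0.
rank H_2 = 8 - 0 = 8

8


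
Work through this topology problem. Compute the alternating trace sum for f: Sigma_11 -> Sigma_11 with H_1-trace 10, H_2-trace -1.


L(f) = tr(f_0*) - tr(f_1*) + tr(f_2*).
= 1 - (10) + (-1)
= -10

-10


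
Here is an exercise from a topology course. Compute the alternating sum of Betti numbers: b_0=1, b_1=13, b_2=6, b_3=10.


chi = sum_k (-1)^k b_k.
= (1) + (-13) + (6) + (-10)
= -16

-16


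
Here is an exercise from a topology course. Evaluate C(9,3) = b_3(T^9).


By the Kunneth formula, b_k(T^n) = C(n,k).
b_3(T^9) = C(9,3).
C(9,3) = 9!/(3!*6!) = 84

84


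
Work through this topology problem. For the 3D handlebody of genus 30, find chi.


A genus-g handlebody deformation retracts to a wedge of g circles.
chi(vee_g S^1) = 1 - g.
chi(H_30) = 1 - 30 = -29

-29


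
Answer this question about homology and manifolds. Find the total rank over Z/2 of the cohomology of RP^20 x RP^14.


dim H^*(RP^n; Z/2) = n+1 (one Z/2 in each degree 0..n).
Total Betti number is multiplicative.
Total = (20+1) * (14+1) = 21 * 15 = 315

315


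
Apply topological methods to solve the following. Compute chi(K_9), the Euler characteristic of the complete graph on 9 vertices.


K_9: V = 9, E = C(9,2) = 36.
chi = V - E = 9 - 36 = -27

-27


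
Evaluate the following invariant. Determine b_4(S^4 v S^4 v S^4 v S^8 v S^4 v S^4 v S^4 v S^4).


For a wedge of spheres, H_k (k>0) is free on one generator per sphere of dimension k.
Spheres of dimension 4: count = 7.
b_4 = 7

7


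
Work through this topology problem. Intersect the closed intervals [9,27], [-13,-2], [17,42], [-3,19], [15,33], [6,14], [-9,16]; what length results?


Intersection = [max(a_i), min(b_i)] = [17, -2].
Since 17 > -2, the intersection is empty.
Length = 0

0


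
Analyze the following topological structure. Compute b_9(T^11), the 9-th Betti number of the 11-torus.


By the Kunneth formula, b_k(T^n) = C(n,k).
b_9(T^11) = C(11,9).
C(11,9) = 11!/(9!*2!) = 55

55


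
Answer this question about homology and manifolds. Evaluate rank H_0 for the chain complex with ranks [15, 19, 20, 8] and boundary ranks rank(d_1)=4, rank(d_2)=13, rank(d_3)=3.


rank H_k = rank(ker d_k) - rank(im d_{k+1}).
rank(ker d_0) = rank(C_0) - rank(d_0) = 15 - 0 = 15.
rank(im d_{0+1}) = 4.
rank H_0 = 15 - 4 = 11

11


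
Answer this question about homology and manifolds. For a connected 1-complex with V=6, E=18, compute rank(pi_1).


For a connected graph: rank(pi_1) = b_1 = E - V + 1 = 1 - chi.
chi = V - E = 6 - 18 = -12.
rank = 1 - (-12) = 18 - 6 + 1 = 13

13


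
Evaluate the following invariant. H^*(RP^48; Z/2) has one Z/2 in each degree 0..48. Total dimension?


H^k(RP^48; Z/2) = Z/2 for each 0 <= k <= 48.
Total dimension = 48 + 1 = 49

49


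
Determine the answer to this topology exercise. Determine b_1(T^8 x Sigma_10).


pi_1(A x B) = pi_1(A) x pi_1(B); rank of abelianization = b_1.
b_1(T^8) = 8, b_1(Sigma_10) = 2*10 = 20.
b_1(product) = 8 + 20 = 28

28


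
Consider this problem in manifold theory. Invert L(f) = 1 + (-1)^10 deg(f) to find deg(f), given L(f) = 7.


L(f) = 1 + (-1)^10 deg(f) on S^10.
7 = 1 + (-1)^10 * deg(f)
(-1)^10 * deg(f) = 6
deg(f) = 6

6


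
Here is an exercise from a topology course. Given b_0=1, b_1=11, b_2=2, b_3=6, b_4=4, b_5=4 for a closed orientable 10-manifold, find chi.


By Poincare duality b_k = b_{10-k}, so full Betti numbers: b_0=1, b_1=11, b_2=2, b_3=6, b_4=4, b_5=4, b_6=4, b_7=6, b_8=2, b_9=11, b_10=1.
chi = sum (-1)^k b_k = -24

-24


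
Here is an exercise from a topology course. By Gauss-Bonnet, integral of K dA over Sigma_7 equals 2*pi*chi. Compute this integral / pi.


Gauss-Bonnet: integral K dA = 2*pi*chi(M).
chi(Sigma_7) = 2 - 2*7 = -12.
(integral K dA)/pi = 2*chi = 2*(-12) = -24

-24


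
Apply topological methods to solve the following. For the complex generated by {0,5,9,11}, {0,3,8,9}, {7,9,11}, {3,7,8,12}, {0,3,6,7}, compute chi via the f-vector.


Enumerate all faces; f-vector: f_0=9, f_1=22, f_2=17, f_3=4.
chi = sum (-1)^k f_k = 0

0


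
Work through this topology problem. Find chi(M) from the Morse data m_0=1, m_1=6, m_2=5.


Morse theory: chi(M) = sum_k (-1)^k m_k where m_k = #(index-k critical points).
= (1) + (-6) + (5) = 0

0


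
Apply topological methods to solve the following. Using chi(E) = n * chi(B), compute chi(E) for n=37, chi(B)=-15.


For a finite covering: chi(E) = (number of sheets) * chi(B).
chi(E) = 37 * (-15) = -555

-555


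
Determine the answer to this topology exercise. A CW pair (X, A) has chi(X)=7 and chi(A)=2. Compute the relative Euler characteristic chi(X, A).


Relative Euler characteristic: chi(X, A) = chi(X) - chi(A).
= 7 - (2) = 5

5


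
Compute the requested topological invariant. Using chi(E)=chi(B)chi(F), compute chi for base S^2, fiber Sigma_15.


chi(S^2) = 2 (n even), chi(Sigma_15) = 2 - 2*15 = -28.
chi(E) = 2 * (-28) = -56

-56


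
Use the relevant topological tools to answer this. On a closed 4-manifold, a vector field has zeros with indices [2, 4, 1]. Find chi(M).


Poincare-Hopf: chi(M) = sum of indices of zeros.
chi = (2) + (4) + (1) = 7

7


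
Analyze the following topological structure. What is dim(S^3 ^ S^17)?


S^m ^ S^n = S^{m+n}.
k = 3 + 17 = 20

20


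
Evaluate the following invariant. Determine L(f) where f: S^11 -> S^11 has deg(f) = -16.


On S^11: L(f) = tr(f_0*) + (-1)^11 tr(f_11*) = 1 + (-1)^11 * deg(f).
L(f) = 1 + (-1)^11 * -16 = 1 + 16 = 17

17


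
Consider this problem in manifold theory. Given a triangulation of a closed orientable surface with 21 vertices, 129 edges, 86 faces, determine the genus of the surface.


chi = V - E + F = 21 - 129 + 86 = -22
For orientable closed surface: chi = 2 - 2g, so g = (2 - chi)/2.
g = (2 - (-22)) / 2 = 24 / 2 = 12

12


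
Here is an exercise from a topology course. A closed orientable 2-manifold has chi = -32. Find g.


chi = 2 - 2g for closed orientable surfaces.
-32 = 2 - 2g
2g = 2 - (-32) = 34
g = 17

17


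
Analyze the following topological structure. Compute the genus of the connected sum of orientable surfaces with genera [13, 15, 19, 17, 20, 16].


Genus is additive under connected sum of orientable surfaces.
g = 13 + 15 + 19 + 17 + 20 + 16 = 100

100


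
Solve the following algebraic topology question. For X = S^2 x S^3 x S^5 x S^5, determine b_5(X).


Each S^d has Poincare polynomial 1 + t^d.
The product S^2 x S^3 x S^5 x S^5 has Poincare polynomial prod(1+t^d_i).
Expanding: b_0=1, b_2=1, b_3=1, b_5=3, b_7=2, b_8=2, b_10=3, b_12=1, b_13=1, b_15=1.
b_5 = 3

3


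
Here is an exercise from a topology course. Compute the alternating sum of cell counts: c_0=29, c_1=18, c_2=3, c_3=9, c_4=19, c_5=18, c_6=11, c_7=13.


chi = sum_k (-1)^k c_k.
= (-1)^0*29 + (-1)^1*18 + (-1)^2*3 + (-1)^3*9 + (-1)^4*19 + (-1)^5*18 + (-1)^6*11 + (-1)^7*13
= (29) + (-18) + (3) + (-9) + (19) + (-18) + (11) + (-13)
= 4

4


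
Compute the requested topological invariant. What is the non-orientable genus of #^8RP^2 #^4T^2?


Since a >= 1, the sum is non-orientable; each T^2 can be replaced by RP^2 # RP^2 (since T^2#RP^2 = 3RP^2).
Total crosscaps k = 8 + 2*4 = 16.
Check via chi: chi = 8*1 + 4*0 - (8+4-1)*2 = -14 = 2 - k = -14. Consistent.

16


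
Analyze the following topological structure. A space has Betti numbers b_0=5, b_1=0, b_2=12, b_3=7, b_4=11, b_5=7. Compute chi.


chi = sum_k (-1)^k b_k.
= (5) + (0) + (12) + (-7) + (11) + (-7)
= 14

14


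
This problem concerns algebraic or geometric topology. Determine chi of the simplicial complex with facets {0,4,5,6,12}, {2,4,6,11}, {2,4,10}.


Enumerate all faces; f-vector: f_0=8, f_1=17, f_2=15, f_3=6, f_4=1.
chi = sum (-1)^k f_k = 1

1


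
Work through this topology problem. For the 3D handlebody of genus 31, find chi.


A genus-g handlebody deformation retracts to a wedge of g circles.
chi(vee_g S^1) = 1 - g.
chi(H_31) = 1 - 31 = -30

-30


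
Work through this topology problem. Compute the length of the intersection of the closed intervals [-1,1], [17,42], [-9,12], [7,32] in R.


Intersection = [max(a_i), min(b_i)] = [17, 1].
Since 17 > 1, the intersection is empty.
Length = 0

0


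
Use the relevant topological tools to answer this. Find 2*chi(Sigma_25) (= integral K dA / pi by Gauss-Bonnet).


Gauss-Bonnet: integral K dA = 2*pi*chi(M).
chi(Sigma_25) = 2 - 2*25 = -48.
(integral K dA)/pi = 2*chi = 2*(-48) = -96

-96


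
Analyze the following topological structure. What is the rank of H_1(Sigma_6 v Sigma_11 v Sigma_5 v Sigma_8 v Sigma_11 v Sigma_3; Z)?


For a wedge X v Y: reduced H_k(X v Y) = H_k(X) + H_k(Y).
Each Sigma_g contributes b_1 = 2g.
b_1 = 12 + 22 + 10 + 16 + 22 + 6 = 88

88


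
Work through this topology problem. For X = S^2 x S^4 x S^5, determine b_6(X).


Each S^d has Poincare polynomial 1 + t^d.
The product S^2 x S^4 x S^5 has Poincare polynomial prod(1+t^d_i).
Expanding: b_0=1, b_2=1, b_4=1, b_5=1, b_6=1, b_7=1, b_9=1, b_11=1.
b_6 = 1

1


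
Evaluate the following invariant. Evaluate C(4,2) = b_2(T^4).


By the Kunneth formula, b_k(T^n) = C(n,k).
b_2(T^4) = C(4,2).
C(4,2) = 4!/(2!*2!) = 6

6


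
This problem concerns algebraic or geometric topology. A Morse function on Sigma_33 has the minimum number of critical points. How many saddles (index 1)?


A perfect Morse function has m_k = b_k.
For Sigma_33: b_0=1, b_1=2g=66, b_2=1.
Saddles m_1 = 2g = 66

66


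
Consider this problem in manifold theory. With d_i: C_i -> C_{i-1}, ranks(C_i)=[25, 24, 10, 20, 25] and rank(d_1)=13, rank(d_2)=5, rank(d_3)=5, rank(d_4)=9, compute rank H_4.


rank H_k = rank(ker d_k) - rank(im d_{k+1}).
rank(ker d_4) = rank(C_4) - rank(d_4) = 25 - 9 = 16.
rank(im d_{4+1}) = 0.
rank H_4 = 16 - 0 = 16

16


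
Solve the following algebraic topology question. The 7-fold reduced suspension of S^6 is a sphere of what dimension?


Each suspension raises dimension by 1: Sigma S^n = S^{n+1}.
Sigma^7 S^6 = S^{6+7} = S^13

13


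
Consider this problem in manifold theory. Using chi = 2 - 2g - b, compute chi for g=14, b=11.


For a compact orientable surface with genus g and b boundary components: chi = 2 - 2g - b.
chi = 2 - 2*14 - 11 = 2 - 28 - 11 = -37

-37
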